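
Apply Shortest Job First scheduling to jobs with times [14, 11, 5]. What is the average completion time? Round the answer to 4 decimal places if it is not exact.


SJF order (ascending): [5, 11, 14]
Completion times:
  Job 1: burst=5, C=5
  Job 2: burst=11, C=16
  Job 3: burst=14, C=30
Average completion = 51/3 = 17.0

17.0


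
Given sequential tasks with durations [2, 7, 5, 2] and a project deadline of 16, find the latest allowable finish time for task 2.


LF(activity 2) = deadline - sum of successor durations
Successors: activities 3 through 4 with durations [5, 2]
Sum of successor durations = 7
LF = 16 - 7 = 9

9


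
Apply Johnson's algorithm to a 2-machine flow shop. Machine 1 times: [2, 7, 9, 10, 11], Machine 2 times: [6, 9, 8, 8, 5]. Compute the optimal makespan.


Apply Johnson's rule:
  Group 1 (a <= b): [(1, 2, 6), (2, 7, 9)]
  Group 2 (a > b): [(3, 9, 8), (4, 10, 8), (5, 11, 5)]
Optimal job order: [1, 2, 3, 4, 5]
Schedule:
  Job 1: M1 done at 2, M2 done at 8
  Job 2: M1 done at 9, M2 done at 18
  Job 3: M1 done at 18, M2 done at 26
  Job 4: M1 done at 28, M2 done at 36
  Job 5: M1 done at 39, M2 done at 44
Makespan = 44

44


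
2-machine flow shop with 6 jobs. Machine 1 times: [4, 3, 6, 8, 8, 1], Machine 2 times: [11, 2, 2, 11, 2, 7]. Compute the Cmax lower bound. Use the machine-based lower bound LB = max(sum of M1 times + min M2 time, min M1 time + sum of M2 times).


LB1 = sum(M1 times) + min(M2 times) = 30 + 2 = 32
LB2 = min(M1 times) + sum(M2 times) = 1 + 35 = 36
Lower bound = max(LB1, LB2) = max(32, 36) = 36

36


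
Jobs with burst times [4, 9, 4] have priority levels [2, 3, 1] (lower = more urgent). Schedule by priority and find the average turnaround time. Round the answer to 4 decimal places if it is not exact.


Sort by priority (ascending = highest first):
Order: [(1, 4), (2, 4), (3, 9)]
Completion times:
  Priority 1, burst=4, C=4
  Priority 2, burst=4, C=8
  Priority 3, burst=9, C=17
Average turnaround = 29/3 = 9.6667

9.6667


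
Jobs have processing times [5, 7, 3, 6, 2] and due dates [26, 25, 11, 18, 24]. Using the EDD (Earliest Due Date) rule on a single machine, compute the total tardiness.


Sort by due date (EDD order): [(3, 11), (6, 18), (2, 24), (7, 25), (5, 26)]
Compute completion times and tardiness:
  Job 1: p=3, d=11, C=3, tardiness=max(0,3-11)=0
  Job 2: p=6, d=18, C=9, tardiness=max(0,9-18)=0
  Job 3: p=2, d=24, C=11, tardiness=max(0,11-24)=0
  Job 4: p=7, d=25, C=18, tardiness=max(0,18-25)=0
  Job 5: p=5, d=26, C=23, tardiness=max(0,23-26)=0
Total tardiness = 0

0


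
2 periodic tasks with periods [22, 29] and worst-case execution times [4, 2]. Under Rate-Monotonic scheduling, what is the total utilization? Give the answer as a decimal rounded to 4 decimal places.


Compute individual utilizations (exact fractions):
  Task 1: C/T = 4/22 = 2/11 (approx. 0.1818)
  Task 2: C/T = 2/29 (approx. 0.069)
Total utilization U = 2/11 + 2/29 = 80/319
Rounded to 4 decimal places: U = 0.2508
RM (Liu & Layland) bound for 2 tasks = 0.828427; compare with U = 80/319 (approx. 0.250784)
U <= bound, so schedulable by RM sufficient condition.

0.2508


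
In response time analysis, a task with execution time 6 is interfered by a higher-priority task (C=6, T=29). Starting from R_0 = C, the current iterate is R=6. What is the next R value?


R_next = C + ceil(R_prev / T_hp) * C_hp
ceil(6 / 29) = ceil(0.2069) = 1
Interference = 1 * 6 = 6
R_next = 6 + 6 = 12

12


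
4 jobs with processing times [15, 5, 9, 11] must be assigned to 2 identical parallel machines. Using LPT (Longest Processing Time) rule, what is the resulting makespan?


Sort jobs in decreasing order (LPT): [15, 11, 9, 5]
Assign each job to the least loaded machine:
  Machine 1: jobs [15, 5], load = 20
  Machine 2: jobs [11, 9], load = 20
Makespan = max load = 20

20


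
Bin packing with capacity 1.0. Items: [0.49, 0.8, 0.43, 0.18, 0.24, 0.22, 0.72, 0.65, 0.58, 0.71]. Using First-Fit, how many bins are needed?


Place items sequentially using First-Fit:
  Item 0.49 -> new Bin 1
  Item 0.8 -> new Bin 2
  Item 0.43 -> Bin 1 (now 0.92)
  Item 0.18 -> Bin 2 (now 0.98)
  Item 0.24 -> new Bin 3
  Item 0.22 -> Bin 3 (now 0.46)
  Item 0.72 -> new Bin 4
  Item 0.65 -> new Bin 5
  Item 0.58 -> new Bin 6
  Item 0.71 -> new Bin 7
Total bins used = 7

7


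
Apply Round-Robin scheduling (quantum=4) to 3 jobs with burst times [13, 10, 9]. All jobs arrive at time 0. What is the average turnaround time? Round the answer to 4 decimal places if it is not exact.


Time quantum = 4
Execution trace:
  J1 runs 4 units, time = 4
  J2 runs 4 units, time = 8
  J3 runs 4 units, time = 12
  J1 runs 4 units, time = 16
  J2 runs 4 units, time = 20
  J3 runs 4 units, time = 24
  J1 runs 4 units, time = 28
  J2 runs 2 units, time = 30
  J3 runs 1 units, time = 31
  J1 runs 1 units, time = 32
Finish times: [32, 30, 31]
Average turnaround = 93/3 = 31.0

31.0


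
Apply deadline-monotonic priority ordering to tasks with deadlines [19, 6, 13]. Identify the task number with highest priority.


Sort tasks by relative deadline (ascending):
  Task 2: deadline = 6
  Task 3: deadline = 13
  Task 1: deadline = 19
Priority order (highest first): [2, 3, 1]
Highest priority task = 2

2


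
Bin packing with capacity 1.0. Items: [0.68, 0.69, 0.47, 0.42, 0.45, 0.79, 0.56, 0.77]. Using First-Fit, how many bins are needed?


Place items sequentially using First-Fit:
  Item 0.68 -> new Bin 1
  Item 0.69 -> new Bin 2
  Item 0.47 -> new Bin 3
  Item 0.42 -> Bin 3 (now 0.89)
  Item 0.45 -> new Bin 4
  Item 0.79 -> new Bin 5
  Item 0.56 -> new Bin 6
  Item 0.77 -> new Bin 7
Total bins used = 7

7


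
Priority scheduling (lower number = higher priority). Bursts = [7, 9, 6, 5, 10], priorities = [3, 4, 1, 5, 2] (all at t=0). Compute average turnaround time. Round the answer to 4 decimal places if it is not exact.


Sort by priority (ascending = highest first):
Order: [(1, 6), (2, 10), (3, 7), (4, 9), (5, 5)]
Completion times:
  Priority 1, burst=6, C=6
  Priority 2, burst=10, C=16
  Priority 3, burst=7, C=23
  Priority 4, burst=9, C=32
  Priority 5, burst=5, C=37
Average turnaround = 114/5 = 22.8

22.8


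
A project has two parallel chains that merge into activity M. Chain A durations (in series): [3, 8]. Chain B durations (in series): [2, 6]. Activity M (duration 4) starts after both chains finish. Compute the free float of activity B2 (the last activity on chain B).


ES(B2) = sum of predecessors on chain B = 2
EF(B2) = ES + duration = 2 + 6 = 8
Successor of B2 is M. ES(M) = max(sum(A), sum(B)) = max(11, 8) = 11
Free float = ES(successor) - EF(current) = 11 - 8 = 3

3


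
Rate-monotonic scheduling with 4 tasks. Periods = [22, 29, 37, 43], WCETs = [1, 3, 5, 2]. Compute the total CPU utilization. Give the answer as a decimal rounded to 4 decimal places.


Compute individual utilizations (exact fractions):
  Task 1: C/T = 1/22 (approx. 0.0455)
  Task 2: C/T = 3/29 (approx. 0.1034)
  Task 3: C/T = 5/37 (approx. 0.1351)
  Task 4: C/T = 2/43 (approx. 0.0465)
Total utilization U = 1/22 + 3/29 + 5/37 + 2/43 = 335527/1015058
Rounded to 4 decimal places: U = 0.3305
RM (Liu & Layland) bound for 4 tasks = 0.756828; compare with U = 335527/1015058 (approx. 0.330550)
U <= bound, so schedulable by RM sufficient condition.

0.3305


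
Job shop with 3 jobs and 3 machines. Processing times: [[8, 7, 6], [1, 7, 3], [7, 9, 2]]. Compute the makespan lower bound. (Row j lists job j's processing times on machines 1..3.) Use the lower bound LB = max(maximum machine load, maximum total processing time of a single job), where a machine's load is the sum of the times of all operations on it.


Machine loads:
  Machine 1: 8 + 1 + 7 = 16
  Machine 2: 7 + 7 + 9 = 23
  Machine 3: 6 + 3 + 2 = 11
Max machine load = 23
Job totals:
  Job 1: 21
  Job 2: 11
  Job 3: 18
Max job total = 21
Lower bound = max(23, 21) = 23

23


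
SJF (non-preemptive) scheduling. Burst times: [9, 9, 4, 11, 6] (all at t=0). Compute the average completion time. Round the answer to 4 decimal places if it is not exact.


SJF order (ascending): [4, 6, 9, 9, 11]
Completion times:
  Job 1: burst=4, C=4
  Job 2: burst=6, C=10
  Job 3: burst=9, C=19
  Job 4: burst=9, C=28
  Job 5: burst=11, C=39
Average completion = 100/5 = 20.0

20.0


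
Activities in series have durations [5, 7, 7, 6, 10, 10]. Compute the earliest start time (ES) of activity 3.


Activity 3 starts after activities 1 through 2 complete.
Predecessor durations: [5, 7]
ES = 5 + 7 = 12

12


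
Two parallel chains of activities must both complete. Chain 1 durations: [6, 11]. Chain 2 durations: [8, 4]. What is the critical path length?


Path A total = 6 + 11 = 17
Path B total = 8 + 4 = 12
Critical path = longest path = max(17, 12) = 17

17


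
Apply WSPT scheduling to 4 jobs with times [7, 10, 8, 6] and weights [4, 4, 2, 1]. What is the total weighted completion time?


Compute p/w ratios and sort ascending (WSPT): [(7, 4), (10, 4), (8, 2), (6, 1)]
Compute weighted completion times:
  Job (p=7,w=4): C=7, w*C=4*7=28
  Job (p=10,w=4): C=17, w*C=4*17=68
  Job (p=8,w=2): C=25, w*C=2*25=50
  Job (p=6,w=1): C=31, w*C=1*31=31
Total weighted completion time = 177

177


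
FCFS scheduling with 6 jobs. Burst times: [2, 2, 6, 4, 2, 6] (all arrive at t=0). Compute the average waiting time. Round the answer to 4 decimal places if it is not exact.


FCFS order (as given): [2, 2, 6, 4, 2, 6]
Waiting times:
  Job 1: wait = 0
  Job 2: wait = 2
  Job 3: wait = 4
  Job 4: wait = 10
  Job 5: wait = 14
  Job 6: wait = 16
Sum of waiting times = 46
Average waiting time = 46/6 = 7.6667

7.6667


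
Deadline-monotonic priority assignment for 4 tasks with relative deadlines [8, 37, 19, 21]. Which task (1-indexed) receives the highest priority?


Sort tasks by relative deadline (ascending):
  Task 1: deadline = 8
  Task 3: deadline = 19
  Task 4: deadline = 21
  Task 2: deadline = 37
Priority order (highest first): [1, 3, 4, 2]
Highest priority task = 1

1


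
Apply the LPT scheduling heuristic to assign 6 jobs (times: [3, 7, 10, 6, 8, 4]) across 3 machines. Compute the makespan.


Sort jobs in decreasing order (LPT): [10, 8, 7, 6, 4, 3]
Assign each job to the least loaded machine:
  Machine 1: jobs [10, 3], load = 13
  Machine 2: jobs [8, 4], load = 12
  Machine 3: jobs [7, 6], load = 13
Makespan = max load = 13

13


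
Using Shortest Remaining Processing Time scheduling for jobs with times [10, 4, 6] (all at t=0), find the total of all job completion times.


Since all jobs arrive at t=0, SRPT equals SPT ordering.
SPT order: [4, 6, 10]
Completion times:
  Job 1: p=4, C=4
  Job 2: p=6, C=10
  Job 3: p=10, C=20
Total completion time = 4 + 10 + 20 = 34

34


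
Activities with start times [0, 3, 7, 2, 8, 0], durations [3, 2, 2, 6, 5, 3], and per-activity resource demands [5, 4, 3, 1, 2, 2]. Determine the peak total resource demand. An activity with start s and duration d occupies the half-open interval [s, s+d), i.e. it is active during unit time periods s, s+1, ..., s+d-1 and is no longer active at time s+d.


Each activity i is active on [start_i, start_i + duration_i).
Compute total resource usage per time slot:
  t=0: active resources = [5, 2], total = 7
  t=1: active resources = [5, 2], total = 7
  t=2: active resources = [5, 1, 2], total = 8
  t=3: active resources = [4, 1], total = 5
  t=4: active resources = [4, 1], total = 5
  t=5: active resources = [1], total = 1
  t=6: active resources = [1], total = 1
  t=7: active resources = [3, 1], total = 4
  t=8: active resources = [3, 2], total = 5
  t=9: active resources = [2], total = 2
  t=10: active resources = [2], total = 2
  t=11: active resources = [2], total = 2
  t=12: active resources = [2], total = 2
Peak resource demand = 8

8


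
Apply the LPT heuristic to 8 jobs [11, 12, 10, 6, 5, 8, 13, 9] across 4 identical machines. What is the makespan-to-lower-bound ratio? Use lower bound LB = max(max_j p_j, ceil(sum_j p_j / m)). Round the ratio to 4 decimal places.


LPT order: [13, 12, 11, 10, 9, 8, 6, 5]
Machine loads after assignment: [18, 18, 19, 19]
LPT makespan = 19
Lower bound = max(max_job, ceil(total/4)) = max(13, 19) = 19
Ratio = 19 / 19 = 1.0

1.0


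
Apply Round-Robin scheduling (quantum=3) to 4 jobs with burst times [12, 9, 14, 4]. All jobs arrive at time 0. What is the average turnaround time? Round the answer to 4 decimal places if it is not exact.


Time quantum = 3
Execution trace:
  J1 runs 3 units, time = 3
  J2 runs 3 units, time = 6
  J3 runs 3 units, time = 9
  J4 runs 3 units, time = 12
  J1 runs 3 units, time = 15
  J2 runs 3 units, time = 18
  J3 runs 3 units, time = 21
  J4 runs 1 units, time = 22
  J1 runs 3 units, time = 25
  J2 runs 3 units, time = 28
  J3 runs 3 units, time = 31
  J1 runs 3 units, time = 34
  J3 runs 3 units, time = 37
  J3 runs 2 units, time = 39
Finish times: [34, 28, 39, 22]
Average turnaround = 123/4 = 30.75

30.75


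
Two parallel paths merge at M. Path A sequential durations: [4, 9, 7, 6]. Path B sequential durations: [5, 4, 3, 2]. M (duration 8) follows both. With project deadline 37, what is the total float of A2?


Forward pass: ES(A2) = sum of predecessors on chain A = 4
EF = ES + duration = 4 + 9 = 13
Backward pass: LF(M) = deadline = 37; LS(M) = 37 - 8 = 29
LF(A2) = LS(M) - sum(successors on chain A) = 29 - 13 = 16
LS = LF - duration = 16 - 9 = 7
Total float = LS - ES = 7 - 4 = 3

3


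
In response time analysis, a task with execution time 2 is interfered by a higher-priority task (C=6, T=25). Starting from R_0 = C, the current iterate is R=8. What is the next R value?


R_next = C + ceil(R_prev / T_hp) * C_hp
ceil(8 / 25) = ceil(0.32) = 1
Interference = 1 * 6 = 6
R_next = 2 + 6 = 8
R_next = R_prev, so the iteration has converged (response time = 8).

8


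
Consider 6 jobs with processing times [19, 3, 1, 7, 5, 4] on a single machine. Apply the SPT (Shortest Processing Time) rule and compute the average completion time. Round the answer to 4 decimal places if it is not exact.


Sort jobs by processing time (SPT order): [1, 3, 4, 5, 7, 19]
Compute completion times sequentially:
  Job 1: processing = 1, completes at 1
  Job 2: processing = 3, completes at 4
  Job 3: processing = 4, completes at 8
  Job 4: processing = 5, completes at 13
  Job 5: processing = 7, completes at 20
  Job 6: processing = 19, completes at 39
Sum of completion times = 85
Average completion time = 85/6 = 14.1667

14.1667


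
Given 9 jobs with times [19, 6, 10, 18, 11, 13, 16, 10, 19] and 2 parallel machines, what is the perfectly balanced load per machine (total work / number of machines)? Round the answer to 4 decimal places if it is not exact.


Total processing time = 19 + 6 + 10 + 18 + 11 + 13 + 16 + 10 + 19 = 122
Number of machines = 2
Ideal balanced load = 122 / 2 = 61.0

61.0


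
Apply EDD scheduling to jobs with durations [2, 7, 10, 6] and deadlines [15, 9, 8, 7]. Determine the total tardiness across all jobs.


Sort by due date (EDD order): [(6, 7), (10, 8), (7, 9), (2, 15)]
Compute completion times and tardiness:
  Job 1: p=6, d=7, C=6, tardiness=max(0,6-7)=0
  Job 2: p=10, d=8, C=16, tardiness=max(0,16-8)=8
  Job 3: p=7, d=9, C=23, tardiness=max(0,23-9)=14
  Job 4: p=2, d=15, C=25, tardiness=max(0,25-15)=10
Total tardiness = 32

32


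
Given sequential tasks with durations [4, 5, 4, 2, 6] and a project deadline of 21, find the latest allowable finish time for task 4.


LF(activity 4) = deadline - sum of successor durations
Successors: activities 5 through 5 with durations [6]
Sum of successor durations = 6
LF = 21 - 6 = 15

15


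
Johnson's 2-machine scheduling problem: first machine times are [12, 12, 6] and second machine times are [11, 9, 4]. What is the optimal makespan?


Apply Johnson's rule:
  Group 1 (a <= b): []
  Group 2 (a > b): [(1, 12, 11), (2, 12, 9), (3, 6, 4)]
Optimal job order: [1, 2, 3]
Schedule:
  Job 1: M1 done at 12, M2 done at 23
  Job 2: M1 done at 24, M2 done at 33
  Job 3: M1 done at 30, M2 done at 37
Makespan = 37

37


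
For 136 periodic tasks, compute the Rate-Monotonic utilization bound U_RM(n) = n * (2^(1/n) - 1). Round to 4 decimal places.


Compute 2^(1/136) = 1.0051096806
Subtract 1: 1.0051096806 - 1 = 0.0051096806
Multiply by n: 136 * 0.0051096806 = 0.6949165616
Round to 4 dp: 0.6949

0.6949


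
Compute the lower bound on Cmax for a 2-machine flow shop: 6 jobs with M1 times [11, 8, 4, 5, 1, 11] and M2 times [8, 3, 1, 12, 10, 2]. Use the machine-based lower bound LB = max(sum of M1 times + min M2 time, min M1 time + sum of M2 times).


LB1 = sum(M1 times) + min(M2 times) = 40 + 1 = 41
LB2 = min(M1 times) + sum(M2 times) = 1 + 36 = 37
Lower bound = max(LB1, LB2) = max(41, 37) = 41

41


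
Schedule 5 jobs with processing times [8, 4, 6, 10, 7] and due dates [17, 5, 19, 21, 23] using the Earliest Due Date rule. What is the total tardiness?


Sort by due date (EDD order): [(4, 5), (8, 17), (6, 19), (10, 21), (7, 23)]
Compute completion times and tardiness:
  Job 1: p=4, d=5, C=4, tardiness=max(0,4-5)=0
  Job 2: p=8, d=17, C=12, tardiness=max(0,12-17)=0
  Job 3: p=6, d=19, C=18, tardiness=max(0,18-19)=0
  Job 4: p=10, d=21, C=28, tardiness=max(0,28-21)=7
  Job 5: p=7, d=23, C=35, tardiness=max(0,35-23)=12
Total tardiness = 19

19


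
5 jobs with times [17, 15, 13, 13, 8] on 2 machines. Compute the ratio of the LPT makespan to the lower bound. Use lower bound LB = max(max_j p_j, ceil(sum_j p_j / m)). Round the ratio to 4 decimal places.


LPT order: [17, 15, 13, 13, 8]
Machine loads after assignment: [30, 36]
LPT makespan = 36
Lower bound = max(max_job, ceil(total/2)) = max(17, 33) = 33
Ratio = 36 / 33 = 1.0909

1.0909


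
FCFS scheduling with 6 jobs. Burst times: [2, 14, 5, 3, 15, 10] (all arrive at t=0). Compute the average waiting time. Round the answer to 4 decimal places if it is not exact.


FCFS order (as given): [2, 14, 5, 3, 15, 10]
Waiting times:
  Job 1: wait = 0
  Job 2: wait = 2
  Job 3: wait = 16
  Job 4: wait = 21
  Job 5: wait = 24
  Job 6: wait = 39
Sum of waiting times = 102
Average waiting time = 102/6 = 17.0

17.0


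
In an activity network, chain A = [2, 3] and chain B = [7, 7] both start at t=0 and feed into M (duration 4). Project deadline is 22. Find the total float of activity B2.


Forward pass: ES(B2) = sum of predecessors on chain B = 7
EF = ES + duration = 7 + 7 = 14
Backward pass: LF(M) = deadline = 22; LS(M) = 22 - 4 = 18
LF(B2) = LS(M) - sum(successors on chain B) = 18 - 0 = 18
LS = LF - duration = 18 - 7 = 11
Total float = LS - ES = 11 - 7 = 4

4


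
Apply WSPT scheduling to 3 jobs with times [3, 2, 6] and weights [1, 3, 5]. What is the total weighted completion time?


Compute p/w ratios and sort ascending (WSPT): [(2, 3), (6, 5), (3, 1)]
Compute weighted completion times:
  Job (p=2,w=3): C=2, w*C=3*2=6
  Job (p=6,w=5): C=8, w*C=5*8=40
  Job (p=3,w=1): C=11, w*C=1*11=11
Total weighted completion time = 57

57


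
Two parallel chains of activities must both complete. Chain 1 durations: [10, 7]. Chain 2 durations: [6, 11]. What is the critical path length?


Path A total = 10 + 7 = 17
Path B total = 6 + 11 = 17
Critical path = longest path = max(17, 17) = 17

17


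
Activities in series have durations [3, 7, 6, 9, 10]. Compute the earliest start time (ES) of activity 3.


Activity 3 starts after activities 1 through 2 complete.
Predecessor durations: [3, 7]
ES = 3 + 7 = 10

10


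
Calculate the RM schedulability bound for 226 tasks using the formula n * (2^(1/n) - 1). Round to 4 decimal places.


Compute 2^(1/226) = 1.0030717310
Subtract 1: 1.0030717310 - 1 = 0.0030717310
Multiply by n: 226 * 0.0030717310 = 0.6942112060
Round to 4 dp: 0.6942

0.6942


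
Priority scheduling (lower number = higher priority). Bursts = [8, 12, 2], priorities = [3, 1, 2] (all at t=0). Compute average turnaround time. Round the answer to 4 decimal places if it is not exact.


Sort by priority (ascending = highest first):
Order: [(1, 12), (2, 2), (3, 8)]
Completion times:
  Priority 1, burst=12, C=12
  Priority 2, burst=2, C=14
  Priority 3, burst=8, C=22
Average turnaround = 48/3 = 16.0

16.0


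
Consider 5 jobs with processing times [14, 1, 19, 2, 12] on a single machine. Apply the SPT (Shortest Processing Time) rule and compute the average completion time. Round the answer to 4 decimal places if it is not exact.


Sort jobs by processing time (SPT order): [1, 2, 12, 14, 19]
Compute completion times sequentially:
  Job 1: processing = 1, completes at 1
  Job 2: processing = 2, completes at 3
  Job 3: processing = 12, completes at 15
  Job 4: processing = 14, completes at 29
  Job 5: processing = 19, completes at 48
Sum of completion times = 96
Average completion time = 96/5 = 19.2

19.2


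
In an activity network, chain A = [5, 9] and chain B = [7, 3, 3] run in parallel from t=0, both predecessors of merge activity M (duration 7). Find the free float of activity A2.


ES(A2) = sum of predecessors on chain A = 5
EF(A2) = ES + duration = 5 + 9 = 14
Successor of A2 is M. ES(M) = max(sum(A), sum(B)) = max(14, 13) = 14
Free float = ES(successor) - EF(current) = 14 - 14 = 0

0


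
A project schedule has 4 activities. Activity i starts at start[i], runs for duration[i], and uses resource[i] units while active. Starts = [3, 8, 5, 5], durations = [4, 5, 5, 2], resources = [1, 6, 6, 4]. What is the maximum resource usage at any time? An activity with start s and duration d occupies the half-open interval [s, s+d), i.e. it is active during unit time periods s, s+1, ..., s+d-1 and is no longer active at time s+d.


Each activity i is active on [start_i, start_i + duration_i).
Compute total resource usage per time slot:
  t=0: active resources = [], total = 0
  t=1: active resources = [], total = 0
  t=2: active resources = [], total = 0
  t=3: active resources = [1], total = 1
  t=4: active resources = [1], total = 1
  t=5: active resources = [1, 6, 4], total = 11
  t=6: active resources = [1, 6, 4], total = 11
  t=7: active resources = [6], total = 6
  t=8: active resources = [6, 6], total = 12
  t=9: active resources = [6, 6], total = 12
  t=10: active resources = [6], total = 6
  t=11: active resources = [6], total = 6
  t=12: active resources = [6], total = 6
Peak resource demand = 12

12


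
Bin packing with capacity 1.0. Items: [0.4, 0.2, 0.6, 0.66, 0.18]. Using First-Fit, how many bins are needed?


Place items sequentially using First-Fit:
  Item 0.4 -> new Bin 1
  Item 0.2 -> Bin 1 (now 0.6)
  Item 0.6 -> new Bin 2
  Item 0.66 -> new Bin 3
  Item 0.18 -> Bin 1 (now 0.78)
Total bins used = 3

3


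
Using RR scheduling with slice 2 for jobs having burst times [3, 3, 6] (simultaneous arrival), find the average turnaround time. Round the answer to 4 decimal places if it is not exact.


Time quantum = 2
Execution trace:
  J1 runs 2 units, time = 2
  J2 runs 2 units, time = 4
  J3 runs 2 units, time = 6
  J1 runs 1 units, time = 7
  J2 runs 1 units, time = 8
  J3 runs 2 units, time = 10
  J3 runs 2 units, time = 12
Finish times: [7, 8, 12]
Average turnaround = 27/3 = 9.0

9.0


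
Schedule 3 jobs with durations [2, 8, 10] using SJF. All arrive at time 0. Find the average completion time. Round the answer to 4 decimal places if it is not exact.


SJF order (ascending): [2, 8, 10]
Completion times:
  Job 1: burst=2, C=2
  Job 2: burst=8, C=10
  Job 3: burst=10, C=20
Average completion = 32/3 = 10.6667

10.6667


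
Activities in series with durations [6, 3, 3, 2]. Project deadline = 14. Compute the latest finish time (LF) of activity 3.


LF(activity 3) = deadline - sum of successor durations
Successors: activities 4 through 4 with durations [2]
Sum of successor durations = 2
LF = 14 - 2 = 12

12


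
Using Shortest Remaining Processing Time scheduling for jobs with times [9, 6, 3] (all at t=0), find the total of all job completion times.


Since all jobs arrive at t=0, SRPT equals SPT ordering.
SPT order: [3, 6, 9]
Completion times:
  Job 1: p=3, C=3
  Job 2: p=6, C=9
  Job 3: p=9, C=18
Total completion time = 3 + 9 + 18 = 30

30


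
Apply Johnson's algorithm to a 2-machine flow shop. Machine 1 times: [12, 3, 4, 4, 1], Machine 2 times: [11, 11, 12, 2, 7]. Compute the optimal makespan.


Apply Johnson's rule:
  Group 1 (a <= b): [(5, 1, 7), (2, 3, 11), (3, 4, 12)]
  Group 2 (a > b): [(1, 12, 11), (4, 4, 2)]
Optimal job order: [5, 2, 3, 1, 4]
Schedule:
  Job 5: M1 done at 1, M2 done at 8
  Job 2: M1 done at 4, M2 done at 19
  Job 3: M1 done at 8, M2 done at 31
  Job 1: M1 done at 20, M2 done at 42
  Job 4: M1 done at 24, M2 done at 44
Makespan = 44

44


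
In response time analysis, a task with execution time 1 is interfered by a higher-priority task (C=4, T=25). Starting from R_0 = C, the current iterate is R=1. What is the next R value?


R_next = C + ceil(R_prev / T_hp) * C_hp
ceil(1 / 25) = ceil(0.04) = 1
Interference = 1 * 4 = 4
R_next = 1 + 4 = 5

5


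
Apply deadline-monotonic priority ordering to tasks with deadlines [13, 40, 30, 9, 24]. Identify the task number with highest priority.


Sort tasks by relative deadline (ascending):
  Task 4: deadline = 9
  Task 1: deadline = 13
  Task 5: deadline = 24
  Task 3: deadline = 30
  Task 2: deadline = 40
Priority order (highest first): [4, 1, 5, 3, 2]
Highest priority task = 4

4


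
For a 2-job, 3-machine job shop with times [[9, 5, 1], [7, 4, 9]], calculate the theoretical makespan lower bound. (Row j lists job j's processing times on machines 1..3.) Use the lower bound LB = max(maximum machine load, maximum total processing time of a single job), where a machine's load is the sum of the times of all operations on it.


Machine loads:
  Machine 1: 9 + 7 = 16
  Machine 2: 5 + 4 = 9
  Machine 3: 1 + 9 = 10
Max machine load = 16
Job totals:
  Job 1: 15
  Job 2: 20
Max job total = 20
Lower bound = max(16, 20) = 20

20


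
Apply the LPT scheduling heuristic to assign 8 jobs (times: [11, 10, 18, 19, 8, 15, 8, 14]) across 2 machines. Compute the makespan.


Sort jobs in decreasing order (LPT): [19, 18, 15, 14, 11, 10, 8, 8]
Assign each job to the least loaded machine:
  Machine 1: jobs [19, 14, 11, 8], load = 52
  Machine 2: jobs [18, 15, 10, 8], load = 51
Makespan = max load = 52

52


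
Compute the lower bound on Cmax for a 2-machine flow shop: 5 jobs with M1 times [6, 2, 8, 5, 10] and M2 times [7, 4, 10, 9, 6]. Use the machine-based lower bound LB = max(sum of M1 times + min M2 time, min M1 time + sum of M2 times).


LB1 = sum(M1 times) + min(M2 times) = 31 + 4 = 35
LB2 = min(M1 times) + sum(M2 times) = 2 + 36 = 38
Lower bound = max(LB1, LB2) = max(35, 38) = 38

38


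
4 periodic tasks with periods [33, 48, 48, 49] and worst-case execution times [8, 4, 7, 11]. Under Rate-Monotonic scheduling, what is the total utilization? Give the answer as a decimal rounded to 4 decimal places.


Compute individual utilizations (exact fractions):
  Task 1: C/T = 8/33 (approx. 0.2424)
  Task 2: C/T = 4/48 = 1/12 (approx. 0.0833)
  Task 3: C/T = 7/48 (approx. 0.1458)
  Task 4: C/T = 11/49 (approx. 0.2245)
Total utilization U = 8/33 + 1/12 + 7/48 + 11/49 = 6003/8624
Rounded to 4 decimal places: U = 0.6961
RM (Liu & Layland) bound for 4 tasks = 0.756828; compare with U = 6003/8624 (approx. 0.696081)
U <= bound, so schedulable by RM sufficient condition.

0.6961


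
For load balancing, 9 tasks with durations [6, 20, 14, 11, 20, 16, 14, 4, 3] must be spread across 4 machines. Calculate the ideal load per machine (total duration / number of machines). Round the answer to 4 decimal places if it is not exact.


Total processing time = 6 + 20 + 14 + 11 + 20 + 16 + 14 + 4 + 3 = 108
Number of machines = 4
Ideal balanced load = 108 / 4 = 27.0

27.0


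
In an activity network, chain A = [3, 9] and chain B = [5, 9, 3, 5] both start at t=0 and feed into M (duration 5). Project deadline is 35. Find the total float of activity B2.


Forward pass: ES(B2) = sum of predecessors on chain B = 5
EF = ES + duration = 5 + 9 = 14
Backward pass: LF(M) = deadline = 35; LS(M) = 35 - 5 = 30
LF(B2) = LS(M) - sum(successors on chain B) = 30 - 8 = 22
LS = LF - duration = 22 - 9 = 13
Total float = LS - ES = 13 - 5 = 8

8


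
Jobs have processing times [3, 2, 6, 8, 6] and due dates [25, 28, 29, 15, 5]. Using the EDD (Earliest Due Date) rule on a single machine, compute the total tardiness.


Sort by due date (EDD order): [(6, 5), (8, 15), (3, 25), (2, 28), (6, 29)]
Compute completion times and tardiness:
  Job 1: p=6, d=5, C=6, tardiness=max(0,6-5)=1
  Job 2: p=8, d=15, C=14, tardiness=max(0,14-15)=0
  Job 3: p=3, d=25, C=17, tardiness=max(0,17-25)=0
  Job 4: p=2, d=28, C=19, tardiness=max(0,19-28)=0
  Job 5: p=6, d=29, C=25, tardiness=max(0,25-29)=0
Total tardiness = 1

1


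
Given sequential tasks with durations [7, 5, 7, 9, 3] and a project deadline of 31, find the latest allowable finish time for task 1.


LF(activity 1) = deadline - sum of successor durations
Successors: activities 2 through 5 with durations [5, 7, 9, 3]
Sum of successor durations = 24
LF = 31 - 24 = 7

7


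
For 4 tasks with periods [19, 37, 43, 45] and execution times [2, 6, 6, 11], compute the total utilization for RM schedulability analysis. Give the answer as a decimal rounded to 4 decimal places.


Compute individual utilizations (exact fractions):
  Task 1: C/T = 2/19 (approx. 0.1053)
  Task 2: C/T = 6/37 (approx. 0.1622)
  Task 3: C/T = 6/43 (approx. 0.1395)
  Task 4: C/T = 11/45 (approx. 0.2444)
Total utilization U = 2/19 + 6/37 + 6/43 + 11/45 = 886109/1360305
Rounded to 4 decimal places: U = 0.6514
RM (Liu & Layland) bound for 4 tasks = 0.756828; compare with U = 886109/1360305 (approx. 0.651405)
U <= bound, so schedulable by RM sufficient condition.

0.6514


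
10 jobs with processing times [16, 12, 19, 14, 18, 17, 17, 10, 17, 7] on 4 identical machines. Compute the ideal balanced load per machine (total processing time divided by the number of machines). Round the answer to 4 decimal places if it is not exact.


Total processing time = 16 + 12 + 19 + 14 + 18 + 17 + 17 + 10 + 17 + 7 = 147
Number of machines = 4
Ideal balanced load = 147 / 4 = 36.75

36.75


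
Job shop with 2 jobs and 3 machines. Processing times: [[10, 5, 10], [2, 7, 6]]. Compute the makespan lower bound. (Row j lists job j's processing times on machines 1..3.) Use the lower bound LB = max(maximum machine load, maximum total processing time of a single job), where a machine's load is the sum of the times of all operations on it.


Machine loads:
  Machine 1: 10 + 2 = 12
  Machine 2: 5 + 7 = 12
  Machine 3: 10 + 6 = 16
Max machine load = 16
Job totals:
  Job 1: 25
  Job 2: 15
Max job total = 25
Lower bound = max(16, 25) = 25

25


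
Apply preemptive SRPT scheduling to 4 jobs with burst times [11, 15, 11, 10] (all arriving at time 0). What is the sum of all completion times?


Since all jobs arrive at t=0, SRPT equals SPT ordering.
SPT order: [10, 11, 11, 15]
Completion times:
  Job 1: p=10, C=10
  Job 2: p=11, C=21
  Job 3: p=11, C=32
  Job 4: p=15, C=47
Total completion time = 10 + 21 + 32 + 47 = 110

110


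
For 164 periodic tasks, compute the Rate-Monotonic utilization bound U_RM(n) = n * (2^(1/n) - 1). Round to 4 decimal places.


Compute 2^(1/164) = 1.0042354515
Subtract 1: 1.0042354515 - 1 = 0.0042354515
Multiply by n: 164 * 0.0042354515 = 0.6946140460
Round to 4 dp: 0.6946

0.6946


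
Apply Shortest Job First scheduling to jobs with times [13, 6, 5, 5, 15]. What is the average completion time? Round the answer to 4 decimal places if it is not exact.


SJF order (ascending): [5, 5, 6, 13, 15]
Completion times:
  Job 1: burst=5, C=5
  Job 2: burst=5, C=10
  Job 3: burst=6, C=16
  Job 4: burst=13, C=29
  Job 5: burst=15, C=44
Average completion = 104/5 = 20.8

20.8


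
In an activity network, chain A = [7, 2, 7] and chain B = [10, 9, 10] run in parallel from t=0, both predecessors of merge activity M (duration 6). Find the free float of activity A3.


ES(A3) = sum of predecessors on chain A = 9
EF(A3) = ES + duration = 9 + 7 = 16
Successor of A3 is M. ES(M) = max(sum(A), sum(B)) = max(16, 29) = 29
Free float = ES(successor) - EF(current) = 29 - 16 = 13

13


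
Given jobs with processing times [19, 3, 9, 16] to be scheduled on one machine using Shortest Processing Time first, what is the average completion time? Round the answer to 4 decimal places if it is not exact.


Sort jobs by processing time (SPT order): [3, 9, 16, 19]
Compute completion times sequentially:
  Job 1: processing = 3, completes at 3
  Job 2: processing = 9, completes at 12
  Job 3: processing = 16, completes at 28
  Job 4: processing = 19, completes at 47
Sum of completion times = 90
Average completion time = 90/4 = 22.5

22.5


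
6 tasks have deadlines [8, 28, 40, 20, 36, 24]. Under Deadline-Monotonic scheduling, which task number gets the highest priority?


Sort tasks by relative deadline (ascending):
  Task 1: deadline = 8
  Task 4: deadline = 20
  Task 6: deadline = 24
  Task 2: deadline = 28
  Task 5: deadline = 36
  Task 3: deadline = 40
Priority order (highest first): [1, 4, 6, 2, 5, 3]
Highest priority task = 1

1


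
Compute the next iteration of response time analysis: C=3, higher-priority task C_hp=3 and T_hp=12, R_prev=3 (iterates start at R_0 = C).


R_next = C + ceil(R_prev / T_hp) * C_hp
ceil(3 / 12) = ceil(0.25) = 1
Interference = 1 * 3 = 3
R_next = 3 + 3 = 6

6


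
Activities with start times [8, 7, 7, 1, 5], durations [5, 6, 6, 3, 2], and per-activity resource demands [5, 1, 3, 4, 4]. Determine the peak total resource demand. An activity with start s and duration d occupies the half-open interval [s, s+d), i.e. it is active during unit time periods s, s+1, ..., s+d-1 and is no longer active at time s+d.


Each activity i is active on [start_i, start_i + duration_i).
Compute total resource usage per time slot:
  t=0: active resources = [], total = 0
  t=1: active resources = [4], total = 4
  t=2: active resources = [4], total = 4
  t=3: active resources = [4], total = 4
  t=4: active resources = [], total = 0
  t=5: active resources = [4], total = 4
  t=6: active resources = [4], total = 4
  t=7: active resources = [1, 3], total = 4
  t=8: active resources = [5, 1, 3], total = 9
  t=9: active resources = [5, 1, 3], total = 9
  t=10: active resources = [5, 1, 3], total = 9
  t=11: active resources = [5, 1, 3], total = 9
  t=12: active resources = [5, 1, 3], total = 9
Peak resource demand = 9

9


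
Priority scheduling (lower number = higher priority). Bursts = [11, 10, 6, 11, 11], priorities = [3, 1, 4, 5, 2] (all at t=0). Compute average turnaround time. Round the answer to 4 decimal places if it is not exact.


Sort by priority (ascending = highest first):
Order: [(1, 10), (2, 11), (3, 11), (4, 6), (5, 11)]
Completion times:
  Priority 1, burst=10, C=10
  Priority 2, burst=11, C=21
  Priority 3, burst=11, C=32
  Priority 4, burst=6, C=38
  Priority 5, burst=11, C=49
Average turnaround = 150/5 = 30.0

30.0


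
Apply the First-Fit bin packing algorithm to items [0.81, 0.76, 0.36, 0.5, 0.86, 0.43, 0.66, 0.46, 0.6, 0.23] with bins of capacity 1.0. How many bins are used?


Place items sequentially using First-Fit:
  Item 0.81 -> new Bin 1
  Item 0.76 -> new Bin 2
  Item 0.36 -> new Bin 3
  Item 0.5 -> Bin 3 (now 0.86)
  Item 0.86 -> new Bin 4
  Item 0.43 -> new Bin 5
  Item 0.66 -> new Bin 6
  Item 0.46 -> Bin 5 (now 0.89)
  Item 0.6 -> new Bin 7
  Item 0.23 -> Bin 2 (now 0.99)
Total bins used = 7

7


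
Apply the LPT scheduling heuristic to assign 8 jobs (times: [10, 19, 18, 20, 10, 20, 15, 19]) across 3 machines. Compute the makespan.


Sort jobs in decreasing order (LPT): [20, 20, 19, 19, 18, 15, 10, 10]
Assign each job to the least loaded machine:
  Machine 1: jobs [20, 18, 10], load = 48
  Machine 2: jobs [20, 15, 10], load = 45
  Machine 3: jobs [19, 19], load = 38
Makespan = max load = 48

48


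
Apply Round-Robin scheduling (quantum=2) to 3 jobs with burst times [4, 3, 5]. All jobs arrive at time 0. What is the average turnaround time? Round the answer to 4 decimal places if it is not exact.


Time quantum = 2
Execution trace:
  J1 runs 2 units, time = 2
  J2 runs 2 units, time = 4
  J3 runs 2 units, time = 6
  J1 runs 2 units, time = 8
  J2 runs 1 units, time = 9
  J3 runs 2 units, time = 11
  J3 runs 1 units, time = 12
Finish times: [8, 9, 12]
Average turnaround = 29/3 = 9.6667

9.6667


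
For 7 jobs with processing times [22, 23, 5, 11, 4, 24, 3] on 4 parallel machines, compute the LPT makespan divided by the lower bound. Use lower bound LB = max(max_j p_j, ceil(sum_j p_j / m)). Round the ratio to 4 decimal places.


LPT order: [24, 23, 22, 11, 5, 4, 3]
Machine loads after assignment: [24, 23, 22, 23]
LPT makespan = 24
Lower bound = max(max_job, ceil(total/4)) = max(24, 23) = 24
Ratio = 24 / 24 = 1.0

1.0


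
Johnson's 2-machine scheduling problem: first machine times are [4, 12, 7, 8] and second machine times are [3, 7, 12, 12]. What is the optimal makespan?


Apply Johnson's rule:
  Group 1 (a <= b): [(3, 7, 12), (4, 8, 12)]
  Group 2 (a > b): [(2, 12, 7), (1, 4, 3)]
Optimal job order: [3, 4, 2, 1]
Schedule:
  Job 3: M1 done at 7, M2 done at 19
  Job 4: M1 done at 15, M2 done at 31
  Job 2: M1 done at 27, M2 done at 38
  Job 1: M1 done at 31, M2 done at 41
Makespan = 41

41


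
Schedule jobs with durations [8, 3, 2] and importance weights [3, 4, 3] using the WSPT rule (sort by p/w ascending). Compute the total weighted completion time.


Compute p/w ratios and sort ascending (WSPT): [(2, 3), (3, 4), (8, 3)]
Compute weighted completion times:
  Job (p=2,w=3): C=2, w*C=3*2=6
  Job (p=3,w=4): C=5, w*C=4*5=20
  Job (p=8,w=3): C=13, w*C=3*13=39
Total weighted completion time = 65

65


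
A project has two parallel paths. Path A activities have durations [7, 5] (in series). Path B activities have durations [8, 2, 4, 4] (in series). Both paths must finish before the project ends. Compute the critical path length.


Path A total = 7 + 5 = 12
Path B total = 8 + 2 + 4 + 4 = 18
Critical path = longest path = max(12, 18) = 18

18


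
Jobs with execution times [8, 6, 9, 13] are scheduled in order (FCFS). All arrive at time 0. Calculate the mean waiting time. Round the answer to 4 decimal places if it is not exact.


FCFS order (as given): [8, 6, 9, 13]
Waiting times:
  Job 1: wait = 0
  Job 2: wait = 8
  Job 3: wait = 14
  Job 4: wait = 23
Sum of waiting times = 45
Average waiting time = 45/4 = 11.25

11.25


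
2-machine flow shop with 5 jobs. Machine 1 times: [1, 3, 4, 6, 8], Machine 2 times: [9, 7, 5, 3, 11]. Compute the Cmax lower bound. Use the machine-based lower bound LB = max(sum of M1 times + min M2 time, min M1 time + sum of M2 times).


LB1 = sum(M1 times) + min(M2 times) = 22 + 3 = 25
LB2 = min(M1 times) + sum(M2 times) = 1 + 35 = 36
Lower bound = max(LB1, LB2) = max(25, 36) = 36

36


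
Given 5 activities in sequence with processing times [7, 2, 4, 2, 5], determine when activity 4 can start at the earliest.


Activity 4 starts after activities 1 through 3 complete.
Predecessor durations: [7, 2, 4]
ES = 7 + 2 + 4 = 13

13


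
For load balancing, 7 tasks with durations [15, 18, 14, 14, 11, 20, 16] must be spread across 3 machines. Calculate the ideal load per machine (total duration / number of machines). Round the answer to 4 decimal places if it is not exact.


Total processing time = 15 + 18 + 14 + 14 + 11 + 20 + 16 = 108
Number of machines = 3
Ideal balanced load = 108 / 3 = 36.0

36.0


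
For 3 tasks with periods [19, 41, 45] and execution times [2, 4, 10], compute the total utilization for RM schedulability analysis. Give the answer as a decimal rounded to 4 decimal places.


Compute individual utilizations (exact fractions):
  Task 1: C/T = 2/19 (approx. 0.1053)
  Task 2: C/T = 4/41 (approx. 0.0976)
  Task 3: C/T = 10/45 = 2/9 (approx. 0.2222)
Total utilization U = 2/19 + 4/41 + 2/9 = 2980/7011
Rounded to 4 decimal places: U = 0.4250
RM (Liu & Layland) bound for 3 tasks = 0.779763; compare with U = 2980/7011 (approx. 0.425046)
U <= bound, so schedulable by RM sufficient condition.

0.4250
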